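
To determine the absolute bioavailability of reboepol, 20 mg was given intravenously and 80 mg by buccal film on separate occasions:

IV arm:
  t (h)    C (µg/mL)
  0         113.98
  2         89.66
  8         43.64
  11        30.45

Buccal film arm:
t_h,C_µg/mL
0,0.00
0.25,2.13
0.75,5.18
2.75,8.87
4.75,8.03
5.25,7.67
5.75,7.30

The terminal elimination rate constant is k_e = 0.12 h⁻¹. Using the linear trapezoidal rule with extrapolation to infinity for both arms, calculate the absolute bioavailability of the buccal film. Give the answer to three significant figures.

Trapezoidal AUC_0→11 (IV):
  [0→2]: (113.98+89.66)/2 × 2 = 203.64
  [2→8]: (89.66+43.64)/2 × 6 = 399.9
  [8→11]: (43.64+30.45)/2 × 3 = 111.135
  Sum = 714.675 µg/mL·h
IV tail: 30.45/0.12 = 253.750; AUC_iv,0→∞ = 714.675 + 253.750 = 968.425 µg/mL·h
Trapezoidal AUC_0→5.75 (buccal film):
  [0→0.25]: (0.00+2.13)/2 × 0.25 = 0.26625
  [0.25→0.75]: (2.13+5.18)/2 × 0.5 = 1.8275
  [0.75→2.75]: (5.18+8.87)/2 × 2 = 14.05
  [2.75→4.75]: (8.87+8.03)/2 × 2 = 16.9
  [4.75→5.25]: (8.03+7.67)/2 × 0.5 = 3.925
  [5.25→5.75]: (7.67+7.30)/2 × 0.5 = 3.7425
  Sum = 40.71125 µg/mL·h
buccal film tail: 7.30/0.12 = 60.833; AUC_ev,0→∞ = 40.71125 + 60.833 = 101.54425 µg/mL·h
F = (AUC_ev/D_ev)/(AUC_iv/D_iv) = (101.54425/80)/(968.425/20) = 1.2693/48.42125 = 0.0262

F = 0.0262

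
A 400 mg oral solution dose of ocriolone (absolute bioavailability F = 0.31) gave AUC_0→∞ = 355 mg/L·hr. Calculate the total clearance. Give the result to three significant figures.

CL = F × Dose / AUC_0→∞
   = 0.31 × 400 / 355 = 0.349296 L/hr

CL = 0.349 L/hr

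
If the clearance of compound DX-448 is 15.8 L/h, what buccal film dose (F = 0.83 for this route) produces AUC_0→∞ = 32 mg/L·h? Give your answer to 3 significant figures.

Dose = CL × AUC_0→∞ / F
     = 15.8 × 32 / 0.83 = 609.157 mg

Dose = 609 mg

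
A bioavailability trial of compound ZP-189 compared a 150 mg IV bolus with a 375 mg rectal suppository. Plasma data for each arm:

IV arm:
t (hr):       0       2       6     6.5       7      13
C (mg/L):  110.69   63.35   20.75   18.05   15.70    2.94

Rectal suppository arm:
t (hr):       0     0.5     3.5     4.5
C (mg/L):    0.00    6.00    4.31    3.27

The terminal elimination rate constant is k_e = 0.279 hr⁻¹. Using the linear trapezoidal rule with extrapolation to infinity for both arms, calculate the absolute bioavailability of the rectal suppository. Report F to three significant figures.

Trapezoidal AUC_0→13 (IV):
  [0→2]: (110.69+63.35)/2 × 2 = 174.04
  [2→6]: (63.35+20.75)/2 × 4 = 168.2
  [6→6.5]: (20.75+18.05)/2 × 0.5 = 9.7
  [6.5→7]: (18.05+15.70)/2 × 0.5 = 8.4375
  [7→13]: (15.70+2.94)/2 × 6 = 55.92
  Sum = 416.2975 mg/L·hr
IV tail: 2.94/0.279 = 10.538; AUC_iv,0→∞ = 416.2975 + 10.538 = 426.8355 mg/L·hr
Trapezoidal AUC_0→4.5 (rectal suppository):
  [0→0.5]: (0.00+6.00)/2 × 0.5 = 1.5
  [0.5→3.5]: (6.00+4.31)/2 × 3 = 15.465
  [3.5→4.5]: (4.31+3.27)/2 × 1 = 3.79
  Sum = 20.755 mg/L·hr
rectal suppository tail: 3.27/0.279 = 11.720; AUC_ev,0→∞ = 20.755 + 11.720 = 32.475 mg/L·hr
F = (AUC_ev/D_ev)/(AUC_iv/D_iv) = (32.475/375)/(426.8355/150) = 0.0866/2.84557 = 0.0304

F = 0.0304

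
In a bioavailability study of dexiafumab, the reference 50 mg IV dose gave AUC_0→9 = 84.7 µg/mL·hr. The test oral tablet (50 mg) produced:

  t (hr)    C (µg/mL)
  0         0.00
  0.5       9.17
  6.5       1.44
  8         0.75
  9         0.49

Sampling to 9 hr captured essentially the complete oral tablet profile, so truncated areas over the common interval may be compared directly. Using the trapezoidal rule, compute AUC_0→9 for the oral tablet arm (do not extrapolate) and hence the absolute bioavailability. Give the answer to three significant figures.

F = 0.430

Trapezoidal AUC_0→9 (oral tablet):
  [0→0.5]: (0.00+9.17)/2 × 0.5 = 2.2925
  [0.5→6.5]: (9.17+1.44)/2 × 6 = 31.83
  [6.5→8]: (1.44+0.75)/2 × 1.5 = 1.6425
  [8→9]: (0.75+0.49)/2 × 1 = 0.62
  Sum = 36.385 µg/mL·hr
F = (AUC_ev/D_ev)/(AUC_iv/D_iv) = (36.385/50)/(84.7/50) = 0.7277/1.694 = 0.4296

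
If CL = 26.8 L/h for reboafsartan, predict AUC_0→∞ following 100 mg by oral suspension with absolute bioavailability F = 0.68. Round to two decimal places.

AUC_0→∞ = F × Dose / CL
        = 0.68 × 100 / 26.8 = 2.53731 mg/L·h

AUC = 2.54 mg/L·h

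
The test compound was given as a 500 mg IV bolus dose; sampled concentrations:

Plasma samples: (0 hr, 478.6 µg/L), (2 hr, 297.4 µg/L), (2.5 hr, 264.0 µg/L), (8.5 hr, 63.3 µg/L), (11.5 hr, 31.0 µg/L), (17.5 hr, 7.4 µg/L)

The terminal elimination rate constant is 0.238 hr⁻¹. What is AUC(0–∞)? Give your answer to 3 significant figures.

Trapezoidal AUC_0→17.5:
  [0→2]: (478.6+297.4)/2 × 2 = 776.0
  [2→2.5]: (297.4+264.0)/2 × 0.5 = 140.35
  [2.5→8.5]: (264.0+63.3)/2 × 6 = 981.9
  [8.5→11.5]: (63.3+31.0)/2 × 3 = 141.45
  [11.5→17.5]: (31.0+7.4)/2 × 6 = 115.2
  Sum = 2154.9 µg/L·hr
Extrapolated tail: C_last / k_e = 7.4 / 0.238 = 31.092
AUC_0→∞ = 2154.9 + 31.092 = 2185.992 µg/L·hr

AUC = 2190 µg/L·hr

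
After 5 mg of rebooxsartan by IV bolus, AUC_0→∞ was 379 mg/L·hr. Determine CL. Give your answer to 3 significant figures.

CL = 0.0132 L/hr

CL = Dose_iv / AUC_0→∞
   = 5 / 379 = 0.0131926 L/hr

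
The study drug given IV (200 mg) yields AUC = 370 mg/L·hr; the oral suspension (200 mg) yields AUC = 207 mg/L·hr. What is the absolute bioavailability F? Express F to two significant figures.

F = 0.56

F = (AUC_ev / D_ev) / (AUC_iv / D_iv)
  = (207/200) / (370/200)
  = 1.035 / 1.85 = 0.5595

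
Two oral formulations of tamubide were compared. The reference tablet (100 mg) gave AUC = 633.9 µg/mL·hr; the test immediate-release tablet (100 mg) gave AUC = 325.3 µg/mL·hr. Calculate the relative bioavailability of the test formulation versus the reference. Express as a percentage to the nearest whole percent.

F_rel = 51%

F_rel = (AUC_test/D_test) / (AUC_ref/D_ref)
      = (325.3/100) / (633.9/100)
      = 3.253 / 6.339 = 0.5132 = 51.32%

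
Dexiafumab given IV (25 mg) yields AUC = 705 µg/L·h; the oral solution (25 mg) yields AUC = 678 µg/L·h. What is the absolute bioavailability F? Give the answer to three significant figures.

F = 0.962

F = (AUC_ev / D_ev) / (AUC_iv / D_iv)
  = (678/25) / (705/25)
  = 27.12 / 28.2 = 0.9617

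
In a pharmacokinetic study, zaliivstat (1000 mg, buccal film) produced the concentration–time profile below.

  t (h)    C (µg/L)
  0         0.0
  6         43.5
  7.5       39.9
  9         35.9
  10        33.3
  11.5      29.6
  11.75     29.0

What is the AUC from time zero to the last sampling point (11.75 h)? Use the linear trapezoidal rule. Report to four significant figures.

AUC = 339.0 µg/L·h

Trapezoidal AUC_0→11.75:
  [0→6]: (0.0+43.5)/2 × 6 = 130.5
  [6→7.5]: (43.5+39.9)/2 × 1.5 = 62.55
  [7.5→9]: (39.9+35.9)/2 × 1.5 = 56.85
  [9→10]: (35.9+33.3)/2 × 1 = 34.6
  [10→11.5]: (33.3+29.6)/2 × 1.5 = 47.175
  [11.5→11.75]: (29.6+29.0)/2 × 0.25 = 7.325
  Sum = 339.0 µg/L·h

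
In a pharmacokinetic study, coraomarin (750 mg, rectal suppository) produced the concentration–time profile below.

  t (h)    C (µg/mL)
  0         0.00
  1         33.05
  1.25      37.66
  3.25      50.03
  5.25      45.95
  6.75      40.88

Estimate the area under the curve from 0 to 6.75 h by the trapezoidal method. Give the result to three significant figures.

Trapezoidal AUC_0→6.75:
  [0→1]: (0.00+33.05)/2 × 1 = 16.525
  [1→1.25]: (33.05+37.66)/2 × 0.25 = 8.83875
  [1.25→3.25]: (37.66+50.03)/2 × 2 = 87.69
  [3.25→5.25]: (50.03+45.95)/2 × 2 = 95.98
  [5.25→6.75]: (45.95+40.88)/2 × 1.5 = 65.1225
  Sum = 274.15625 µg/mL·h

AUC = 274 µg/mL·h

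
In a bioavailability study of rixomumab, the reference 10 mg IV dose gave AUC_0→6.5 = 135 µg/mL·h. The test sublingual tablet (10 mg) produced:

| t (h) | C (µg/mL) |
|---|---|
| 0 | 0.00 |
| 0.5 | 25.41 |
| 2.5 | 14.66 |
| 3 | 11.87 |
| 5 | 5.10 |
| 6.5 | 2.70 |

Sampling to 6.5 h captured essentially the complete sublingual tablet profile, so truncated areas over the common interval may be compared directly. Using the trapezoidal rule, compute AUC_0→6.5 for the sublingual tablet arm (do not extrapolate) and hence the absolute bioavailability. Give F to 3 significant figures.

Trapezoidal AUC_0→6.5 (sublingual tablet):
  [0→0.5]: (0.00+25.41)/2 × 0.5 = 6.3525
  [0.5→2.5]: (25.41+14.66)/2 × 2 = 40.07
  [2.5→3]: (14.66+11.87)/2 × 0.5 = 6.6325
  [3→5]: (11.87+5.10)/2 × 2 = 16.97
  [5→6.5]: (5.10+2.70)/2 × 1.5 = 5.85
  Sum = 75.875 µg/mL·h
F = (AUC_ev/D_ev)/(AUC_iv/D_iv) = (75.875/10)/(135/10) = 7.5875/13.5 = 0.5620

F = 0.562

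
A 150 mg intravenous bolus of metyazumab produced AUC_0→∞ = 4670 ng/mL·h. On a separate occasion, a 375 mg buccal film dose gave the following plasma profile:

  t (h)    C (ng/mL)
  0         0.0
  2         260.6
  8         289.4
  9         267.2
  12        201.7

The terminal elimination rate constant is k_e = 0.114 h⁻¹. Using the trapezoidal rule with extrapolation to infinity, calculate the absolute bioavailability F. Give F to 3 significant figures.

F = 0.399

Trapezoidal AUC_0→12 (buccal film):
  [0→2]: (0.0+260.6)/2 × 2 = 260.6
  [2→8]: (260.6+289.4)/2 × 6 = 1650.0
  [8→9]: (289.4+267.2)/2 × 1 = 278.3
  [9→12]: (267.2+201.7)/2 × 3 = 703.35
  Sum = 2892.25 ng/mL·h
Tail: C_last/k_e = 201.7/0.114 = 1769.298
AUC_0→∞ (buccal film) = 2892.25 + 1769.298 = 4661.548 ng/mL·h
F = (AUC_ev/D_ev)/(AUC_iv/D_iv) = (4661.548/375)/(4670/150) = 12.4308/31.1333 = 0.3993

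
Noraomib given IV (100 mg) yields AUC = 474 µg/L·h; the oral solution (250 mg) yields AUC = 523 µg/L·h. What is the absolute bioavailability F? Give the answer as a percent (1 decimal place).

F = 44.1%

F = (AUC_ev / D_ev) / (AUC_iv / D_iv)
  = (523/250) / (474/100)
  = 2.092 / 4.74 = 0.4414
  = 44.14%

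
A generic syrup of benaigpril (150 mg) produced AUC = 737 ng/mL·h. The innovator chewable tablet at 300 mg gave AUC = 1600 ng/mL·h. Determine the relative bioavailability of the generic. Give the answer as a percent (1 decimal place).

F_rel = (AUC_test/D_test) / (AUC_ref/D_ref)
      = (737/150) / (1600/300)
      = 4.91333 / 5.33333 = 0.9212 = 92.12%

F_rel = 92.1%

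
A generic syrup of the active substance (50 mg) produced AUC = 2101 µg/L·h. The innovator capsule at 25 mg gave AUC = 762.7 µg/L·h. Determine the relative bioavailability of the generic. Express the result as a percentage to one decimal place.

F_rel = 137.7%

F_rel = (AUC_test/D_test) / (AUC_ref/D_ref)
      = (2101/50) / (762.7/25)
      = 42.02 / 30.508 = 1.3773 = 137.73%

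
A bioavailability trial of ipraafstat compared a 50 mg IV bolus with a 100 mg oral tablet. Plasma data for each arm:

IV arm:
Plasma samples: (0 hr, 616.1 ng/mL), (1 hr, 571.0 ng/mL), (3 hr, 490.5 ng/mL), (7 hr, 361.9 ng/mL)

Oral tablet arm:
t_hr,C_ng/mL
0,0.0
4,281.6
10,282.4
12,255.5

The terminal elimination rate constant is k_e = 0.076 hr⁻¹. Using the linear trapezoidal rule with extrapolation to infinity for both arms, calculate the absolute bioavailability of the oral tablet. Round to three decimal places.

Trapezoidal AUC_0→7 (IV):
  [0→1]: (616.1+571.0)/2 × 1 = 593.55
  [1→3]: (571.0+490.5)/2 × 2 = 1061.5
  [3→7]: (490.5+361.9)/2 × 4 = 1704.8
  Sum = 3359.85 ng/mL·hr
IV tail: 361.9/0.076 = 4761.842; AUC_iv,0→∞ = 3359.85 + 4761.842 = 8121.692 ng/mL·hr
Trapezoidal AUC_0→12 (oral tablet):
  [0→4]: (0.0+281.6)/2 × 4 = 563.2
  [4→10]: (281.6+282.4)/2 × 6 = 1692.0
  [10→12]: (282.4+255.5)/2 × 2 = 537.9
  Sum = 2793.1 ng/mL·hr
oral tablet tail: 255.5/0.076 = 3361.842; AUC_ev,0→∞ = 2793.1 + 3361.842 = 6154.942 ng/mL·hr
F = (AUC_ev/D_ev)/(AUC_iv/D_iv) = (6154.942/100)/(8121.692/50) = 61.54942/162.43384 = 0.3789

F = 0.379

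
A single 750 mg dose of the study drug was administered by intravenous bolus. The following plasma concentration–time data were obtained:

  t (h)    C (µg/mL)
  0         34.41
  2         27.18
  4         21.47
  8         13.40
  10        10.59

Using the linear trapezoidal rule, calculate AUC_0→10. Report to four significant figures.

Trapezoidal AUC_0→10:
  [0→2]: (34.41+27.18)/2 × 2 = 61.59
  [2→4]: (27.18+21.47)/2 × 2 = 48.65
  [4→8]: (21.47+13.40)/2 × 4 = 69.74
  [8→10]: (13.40+10.59)/2 × 2 = 23.99
  Sum = 203.97 µg/mL·h

AUC = 204.0 µg/mL·h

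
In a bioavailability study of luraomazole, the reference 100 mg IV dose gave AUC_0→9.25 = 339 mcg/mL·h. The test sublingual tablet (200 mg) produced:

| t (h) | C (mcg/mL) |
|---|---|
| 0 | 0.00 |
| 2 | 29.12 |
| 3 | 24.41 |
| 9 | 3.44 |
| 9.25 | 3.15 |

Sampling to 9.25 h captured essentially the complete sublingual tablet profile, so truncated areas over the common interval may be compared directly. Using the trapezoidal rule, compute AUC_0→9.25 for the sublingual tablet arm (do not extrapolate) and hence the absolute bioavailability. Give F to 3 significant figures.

Trapezoidal AUC_0→9.25 (sublingual tablet):
  [0→2]: (0.00+29.12)/2 × 2 = 29.12
  [2→3]: (29.12+24.41)/2 × 1 = 26.765
  [3→9]: (24.41+3.44)/2 × 6 = 83.55
  [9→9.25]: (3.44+3.15)/2 × 0.25 = 0.82375
  Sum = 140.25875 mcg/mL·h
F = (AUC_ev/D_ev)/(AUC_iv/D_iv) = (140.25875/200)/(339/100) = 0.70129375/3.39 = 0.2069

F = 0.207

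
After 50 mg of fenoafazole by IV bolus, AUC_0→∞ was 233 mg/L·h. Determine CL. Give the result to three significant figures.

CL = 0.215 L/h

CL = Dose_iv / AUC_0→∞
   = 50 / 233 = 0.214592 L/h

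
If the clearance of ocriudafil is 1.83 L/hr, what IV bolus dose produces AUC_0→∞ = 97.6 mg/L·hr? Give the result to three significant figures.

Dose_iv = CL × AUC_0→∞
     = 1.83 × 97.6 = 178.608 mg

Dose = 179 mg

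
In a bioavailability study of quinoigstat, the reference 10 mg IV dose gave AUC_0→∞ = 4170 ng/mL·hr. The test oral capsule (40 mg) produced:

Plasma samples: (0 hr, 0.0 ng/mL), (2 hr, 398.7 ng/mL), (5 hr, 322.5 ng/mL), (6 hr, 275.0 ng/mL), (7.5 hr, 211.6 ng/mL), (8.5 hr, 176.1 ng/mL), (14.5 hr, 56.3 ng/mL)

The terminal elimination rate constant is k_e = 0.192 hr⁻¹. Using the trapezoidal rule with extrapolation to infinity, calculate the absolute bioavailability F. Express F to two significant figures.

F = 0.20

Trapezoidal AUC_0→14.5 (oral capsule):
  [0→2]: (0.0+398.7)/2 × 2 = 398.7
  [2→5]: (398.7+322.5)/2 × 3 = 1081.8
  [5→6]: (322.5+275.0)/2 × 1 = 298.75
  [6→7.5]: (275.0+211.6)/2 × 1.5 = 364.95
  [7.5→8.5]: (211.6+176.1)/2 × 1 = 193.85
  [8.5→14.5]: (176.1+56.3)/2 × 6 = 697.2
  Sum = 3035.25 ng/mL·hr
Tail: C_last/k_e = 56.3/0.192 = 293.229
AUC_0→∞ (oral capsule) = 3035.25 + 293.229 = 3328.479 ng/mL·hr
F = (AUC_ev/D_ev)/(AUC_iv/D_iv) = (3328.479/40)/(4170/10) = 83.211975/417 = 0.1995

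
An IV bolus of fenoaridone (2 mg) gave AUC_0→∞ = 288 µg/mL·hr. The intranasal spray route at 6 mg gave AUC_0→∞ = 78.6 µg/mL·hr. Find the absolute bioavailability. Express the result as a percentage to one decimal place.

F = (AUC_ev / D_ev) / (AUC_iv / D_iv)
  = (78.6/6) / (288/2)
  = 13.1 / 144 = 0.0910
  = 9.10%

F = 9.1%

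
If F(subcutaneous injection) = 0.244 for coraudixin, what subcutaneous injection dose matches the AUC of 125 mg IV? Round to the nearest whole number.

For equal systemic exposure: F × D_ev = D_iv
D_ev = D_iv / F = 125 / 0.244 = 512.295 mg

D_subcutaneous = 512 mg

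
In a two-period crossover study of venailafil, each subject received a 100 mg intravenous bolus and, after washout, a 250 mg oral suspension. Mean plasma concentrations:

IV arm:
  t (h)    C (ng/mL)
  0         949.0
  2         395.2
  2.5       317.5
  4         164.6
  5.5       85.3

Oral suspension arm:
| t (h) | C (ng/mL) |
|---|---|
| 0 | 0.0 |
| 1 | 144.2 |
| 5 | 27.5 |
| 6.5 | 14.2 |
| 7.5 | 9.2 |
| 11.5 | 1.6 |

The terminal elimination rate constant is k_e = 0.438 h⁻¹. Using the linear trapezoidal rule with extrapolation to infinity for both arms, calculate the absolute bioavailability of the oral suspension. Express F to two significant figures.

F = 0.085

Trapezoidal AUC_0→5.5 (IV):
  [0→2]: (949.0+395.2)/2 × 2 = 1344.2
  [2→2.5]: (395.2+317.5)/2 × 0.5 = 178.175
  [2.5→4]: (317.5+164.6)/2 × 1.5 = 361.575
  [4→5.5]: (164.6+85.3)/2 × 1.5 = 187.425
  Sum = 2071.375 ng/mL·h
IV tail: 85.3/0.438 = 194.749; AUC_iv,0→∞ = 2071.375 + 194.749 = 2266.124 ng/mL·h
Trapezoidal AUC_0→11.5 (oral suspension):
  [0→1]: (0.0+144.2)/2 × 1 = 72.1
  [1→5]: (144.2+27.5)/2 × 4 = 343.4
  [5→6.5]: (27.5+14.2)/2 × 1.5 = 31.275
  [6.5→7.5]: (14.2+9.2)/2 × 1 = 11.7
  [7.5→11.5]: (9.2+1.6)/2 × 4 = 21.6
  Sum = 480.075 ng/mL·h
oral suspension tail: 1.6/0.438 = 3.653; AUC_ev,0→∞ = 480.075 + 3.653 = 483.728 ng/mL·h
F = (AUC_ev/D_ev)/(AUC_iv/D_iv) = (483.728/250)/(2266.124/100) = 1.934912/22.66124 = 0.0854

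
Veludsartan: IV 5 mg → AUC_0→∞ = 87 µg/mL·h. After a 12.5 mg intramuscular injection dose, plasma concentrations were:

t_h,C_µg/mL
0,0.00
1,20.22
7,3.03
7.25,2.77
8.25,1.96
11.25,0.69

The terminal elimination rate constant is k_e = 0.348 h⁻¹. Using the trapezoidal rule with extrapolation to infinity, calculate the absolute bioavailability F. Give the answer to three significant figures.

Trapezoidal AUC_0→11.25 (intramuscular injection):
  [0→1]: (0.00+20.22)/2 × 1 = 10.11
  [1→7]: (20.22+3.03)/2 × 6 = 69.75
  [7→7.25]: (3.03+2.77)/2 × 0.25 = 0.725
  [7.25→8.25]: (2.77+1.96)/2 × 1 = 2.365
  [8.25→11.25]: (1.96+0.69)/2 × 3 = 3.975
  Sum = 86.925 µg/mL·h
Tail: C_last/k_e = 0.69/0.348 = 1.983
AUC_0→∞ (intramuscular injection) = 86.925 + 1.983 = 88.908 µg/mL·h
F = (AUC_ev/D_ev)/(AUC_iv/D_iv) = (88.908/12.5)/(87/5) = 7.11264/17.4 = 0.4088

F = 0.409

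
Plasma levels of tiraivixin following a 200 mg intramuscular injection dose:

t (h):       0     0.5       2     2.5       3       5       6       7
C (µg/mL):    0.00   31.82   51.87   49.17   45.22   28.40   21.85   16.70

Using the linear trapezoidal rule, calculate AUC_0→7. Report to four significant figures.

AUC = 237.6 µg/mL·h

Trapezoidal AUC_0→7:
  [0→0.5]: (0.00+31.82)/2 × 0.5 = 7.955
  [0.5→2]: (31.82+51.87)/2 × 1.5 = 62.7675
  [2→2.5]: (51.87+49.17)/2 × 0.5 = 25.26
  [2.5→3]: (49.17+45.22)/2 × 0.5 = 23.5975
  [3→5]: (45.22+28.40)/2 × 2 = 73.62
  [5→6]: (28.40+21.85)/2 × 1 = 25.125
  [6→7]: (21.85+16.70)/2 × 1 = 19.275
  Sum = 237.6 µg/mL·h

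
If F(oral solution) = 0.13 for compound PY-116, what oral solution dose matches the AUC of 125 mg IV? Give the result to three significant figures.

D_oral = 962 mg

For equal systemic exposure: F × D_ev = D_iv
D_ev = D_iv / F = 125 / 0.13 = 961.538 mg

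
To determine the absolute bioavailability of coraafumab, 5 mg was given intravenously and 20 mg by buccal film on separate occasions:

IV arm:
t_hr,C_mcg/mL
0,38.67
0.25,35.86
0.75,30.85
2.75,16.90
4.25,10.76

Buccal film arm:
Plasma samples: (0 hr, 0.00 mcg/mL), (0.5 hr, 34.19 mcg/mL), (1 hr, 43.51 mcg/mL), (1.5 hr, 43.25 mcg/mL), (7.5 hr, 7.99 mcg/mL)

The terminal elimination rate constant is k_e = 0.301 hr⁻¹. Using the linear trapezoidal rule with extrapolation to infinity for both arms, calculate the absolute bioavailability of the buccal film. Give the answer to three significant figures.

F = 0.441

Trapezoidal AUC_0→4.25 (IV):
  [0→0.25]: (38.67+35.86)/2 × 0.25 = 9.31625
  [0.25→0.75]: (35.86+30.85)/2 × 0.5 = 16.6775
  [0.75→2.75]: (30.85+16.90)/2 × 2 = 47.75
  [2.75→4.25]: (16.90+10.76)/2 × 1.5 = 20.745
  Sum = 94.48875 mcg/mL·hr
IV tail: 10.76/0.301 = 35.748; AUC_iv,0→∞ = 94.48875 + 35.748 = 130.23675 mcg/mL·hr
Trapezoidal AUC_0→7.5 (buccal film):
  [0→0.5]: (0.00+34.19)/2 × 0.5 = 8.5475
  [0.5→1]: (34.19+43.51)/2 × 0.5 = 19.425
  [1→1.5]: (43.51+43.25)/2 × 0.5 = 21.69
  [1.5→7.5]: (43.25+7.99)/2 × 6 = 153.72
  Sum = 203.3825 mcg/mL·hr
buccal film tail: 7.99/0.301 = 26.545; AUC_ev,0→∞ = 203.3825 + 26.545 = 229.9275 mcg/mL·hr
F = (AUC_ev/D_ev)/(AUC_iv/D_iv) = (229.9275/20)/(130.23675/5) = 11.496375/26.04735 = 0.4414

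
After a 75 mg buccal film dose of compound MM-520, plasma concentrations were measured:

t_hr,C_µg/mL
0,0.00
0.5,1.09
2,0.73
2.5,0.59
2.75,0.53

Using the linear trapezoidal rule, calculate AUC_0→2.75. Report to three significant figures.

AUC = 2.11 µg/mL·hr

Trapezoidal AUC_0→2.75:
  [0→0.5]: (0.00+1.09)/2 × 0.5 = 0.2725
  [0.5→2]: (1.09+0.73)/2 × 1.5 = 1.365
  [2→2.5]: (0.73+0.59)/2 × 0.5 = 0.33
  [2.5→2.75]: (0.59+0.53)/2 × 0.25 = 0.14
  Sum = 2.1075 µg/mL·hr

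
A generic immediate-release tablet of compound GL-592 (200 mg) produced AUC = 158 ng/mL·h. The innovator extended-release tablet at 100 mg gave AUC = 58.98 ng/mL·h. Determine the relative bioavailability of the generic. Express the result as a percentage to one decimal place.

F_rel = (AUC_test/D_test) / (AUC_ref/D_ref)
      = (158/200) / (58.98/100)
      = 0.79 / 0.5898 = 1.3394 = 133.94%

F_rel = 133.9%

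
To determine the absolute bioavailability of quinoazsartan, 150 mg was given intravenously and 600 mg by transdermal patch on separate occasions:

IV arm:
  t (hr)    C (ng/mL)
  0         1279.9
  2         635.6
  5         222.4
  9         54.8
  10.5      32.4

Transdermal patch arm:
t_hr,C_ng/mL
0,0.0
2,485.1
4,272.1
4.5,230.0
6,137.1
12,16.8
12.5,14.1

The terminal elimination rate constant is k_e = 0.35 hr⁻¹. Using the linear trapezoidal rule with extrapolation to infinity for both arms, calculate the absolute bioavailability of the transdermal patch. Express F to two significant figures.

F = 0.14

Trapezoidal AUC_0→10.5 (IV):
  [0→2]: (1279.9+635.6)/2 × 2 = 1915.5
  [2→5]: (635.6+222.4)/2 × 3 = 1287.0
  [5→9]: (222.4+54.8)/2 × 4 = 554.4
  [9→10.5]: (54.8+32.4)/2 × 1.5 = 65.4
  Sum = 3822.3 ng/mL·hr
IV tail: 32.4/0.35 = 92.571; AUC_iv,0→∞ = 3822.3 + 92.571 = 3914.871 ng/mL·hr
Trapezoidal AUC_0→12.5 (transdermal patch):
  [0→2]: (0.0+485.1)/2 × 2 = 485.1
  [2→4]: (485.1+272.1)/2 × 2 = 757.2
  [4→4.5]: (272.1+230.0)/2 × 0.5 = 125.525
  [4.5→6]: (230.0+137.1)/2 × 1.5 = 275.325
  [6→12]: (137.1+16.8)/2 × 6 = 461.7
  [12→12.5]: (16.8+14.1)/2 × 0.5 = 7.725
  Sum = 2112.575 ng/mL·hr
transdermal patch tail: 14.1/0.35 = 40.286; AUC_ev,0→∞ = 2112.575 + 40.286 = 2152.861 ng/mL·hr
F = (AUC_ev/D_ev)/(AUC_iv/D_iv) = (2152.861/600)/(3914.871/150) = 3.5881/26.09914 = 0.1375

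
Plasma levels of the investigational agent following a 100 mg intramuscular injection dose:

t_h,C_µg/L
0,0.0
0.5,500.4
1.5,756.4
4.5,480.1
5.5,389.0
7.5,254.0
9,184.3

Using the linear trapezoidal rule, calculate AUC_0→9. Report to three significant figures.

Trapezoidal AUC_0→9:
  [0→0.5]: (0.0+500.4)/2 × 0.5 = 125.1
  [0.5→1.5]: (500.4+756.4)/2 × 1 = 628.4
  [1.5→4.5]: (756.4+480.1)/2 × 3 = 1854.75
  [4.5→5.5]: (480.1+389.0)/2 × 1 = 434.55
  [5.5→7.5]: (389.0+254.0)/2 × 2 = 643.0
  [7.5→9]: (254.0+184.3)/2 × 1.5 = 328.725
  Sum = 4014.525 µg/L·h

AUC = 4010 µg/L·h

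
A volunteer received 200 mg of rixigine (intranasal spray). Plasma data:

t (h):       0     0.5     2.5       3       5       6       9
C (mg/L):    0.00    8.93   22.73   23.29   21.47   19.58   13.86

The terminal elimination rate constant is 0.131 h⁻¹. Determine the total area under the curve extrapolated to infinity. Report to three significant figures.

Trapezoidal AUC_0→9:
  [0→0.5]: (0.00+8.93)/2 × 0.5 = 2.2325
  [0.5→2.5]: (8.93+22.73)/2 × 2 = 31.66
  [2.5→3]: (22.73+23.29)/2 × 0.5 = 11.505
  [3→5]: (23.29+21.47)/2 × 2 = 44.76
  [5→6]: (21.47+19.58)/2 × 1 = 20.525
  [6→9]: (19.58+13.86)/2 × 3 = 50.16
  Sum = 160.8425 mg/L·h
Extrapolated tail: C_last / k_e = 13.86 / 0.131 = 105.802
AUC_0→∞ = 160.8425 + 105.802 = 266.6445 mg/L·h

AUC = 267 mg/L·h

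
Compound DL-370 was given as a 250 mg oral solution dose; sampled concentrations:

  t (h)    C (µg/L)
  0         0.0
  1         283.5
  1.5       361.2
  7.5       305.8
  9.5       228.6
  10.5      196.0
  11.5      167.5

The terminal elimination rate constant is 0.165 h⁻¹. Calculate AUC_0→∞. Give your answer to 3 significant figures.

Trapezoidal AUC_0→11.5:
  [0→1]: (0.0+283.5)/2 × 1 = 141.75
  [1→1.5]: (283.5+361.2)/2 × 0.5 = 161.175
  [1.5→7.5]: (361.2+305.8)/2 × 6 = 2001.0
  [7.5→9.5]: (305.8+228.6)/2 × 2 = 534.4
  [9.5→10.5]: (228.6+196.0)/2 × 1 = 212.3
  [10.5→11.5]: (196.0+167.5)/2 × 1 = 181.75
  Sum = 3232.375 µg/L·h
Extrapolated tail: C_last / k_e = 167.5 / 0.165 = 1015.152
AUC_0→∞ = 3232.375 + 1015.152 = 4247.527 µg/L·h

AUC = 4250 µg/L·h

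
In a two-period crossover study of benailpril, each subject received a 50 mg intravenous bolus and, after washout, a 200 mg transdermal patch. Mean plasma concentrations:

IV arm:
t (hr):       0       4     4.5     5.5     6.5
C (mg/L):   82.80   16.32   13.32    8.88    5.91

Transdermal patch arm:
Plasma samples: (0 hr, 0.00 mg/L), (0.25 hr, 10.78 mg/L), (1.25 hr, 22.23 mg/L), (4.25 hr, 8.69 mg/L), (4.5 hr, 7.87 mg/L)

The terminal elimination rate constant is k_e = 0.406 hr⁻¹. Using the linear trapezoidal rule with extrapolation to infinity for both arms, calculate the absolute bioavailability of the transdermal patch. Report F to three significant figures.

Trapezoidal AUC_0→6.5 (IV):
  [0→4]: (82.80+16.32)/2 × 4 = 198.24
  [4→4.5]: (16.32+13.32)/2 × 0.5 = 7.41
  [4.5→5.5]: (13.32+8.88)/2 × 1 = 11.1
  [5.5→6.5]: (8.88+5.91)/2 × 1 = 7.395
  Sum = 224.145 mg/L·hr
IV tail: 5.91/0.406 = 14.557; AUC_iv,0→∞ = 224.145 + 14.557 = 238.702 mg/L·hr
Trapezoidal AUC_0→4.5 (transdermal patch):
  [0→0.25]: (0.00+10.78)/2 × 0.25 = 1.3475
  [0.25→1.25]: (10.78+22.23)/2 × 1 = 16.505
  [1.25→4.25]: (22.23+8.69)/2 × 3 = 46.38
  [4.25→4.5]: (8.69+7.87)/2 × 0.25 = 2.07
  Sum = 66.3025 mg/L·hr
transdermal patch tail: 7.87/0.406 = 19.384; AUC_ev,0→∞ = 66.3025 + 19.384 = 85.6865 mg/L·hr
F = (AUC_ev/D_ev)/(AUC_iv/D_iv) = (85.6865/200)/(238.702/50) = 0.4284325/4.77404 = 0.0897

F = 0.0897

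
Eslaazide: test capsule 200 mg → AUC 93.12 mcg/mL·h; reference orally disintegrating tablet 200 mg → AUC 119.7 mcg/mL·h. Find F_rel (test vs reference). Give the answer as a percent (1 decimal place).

F_rel = 77.8%

F_rel = (AUC_test/D_test) / (AUC_ref/D_ref)
      = (93.12/200) / (119.7/200)
      = 0.4656 / 0.5985 = 0.7779 = 77.79%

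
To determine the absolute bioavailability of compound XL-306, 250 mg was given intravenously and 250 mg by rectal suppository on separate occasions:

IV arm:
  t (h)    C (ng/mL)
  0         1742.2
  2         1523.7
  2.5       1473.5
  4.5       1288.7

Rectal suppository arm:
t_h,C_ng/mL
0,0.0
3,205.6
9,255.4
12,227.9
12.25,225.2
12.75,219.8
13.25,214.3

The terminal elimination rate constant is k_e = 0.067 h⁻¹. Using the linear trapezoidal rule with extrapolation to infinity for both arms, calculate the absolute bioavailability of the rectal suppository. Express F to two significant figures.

F = 0.23

Trapezoidal AUC_0→4.5 (IV):
  [0→2]: (1742.2+1523.7)/2 × 2 = 3265.9
  [2→2.5]: (1523.7+1473.5)/2 × 0.5 = 749.3
  [2.5→4.5]: (1473.5+1288.7)/2 × 2 = 2762.2
  Sum = 6777.4 ng/mL·h
IV tail: 1288.7/0.067 = 19234.328; AUC_iv,0→∞ = 6777.4 + 19234.328 = 26011.728 ng/mL·h
Trapezoidal AUC_0→13.25 (rectal suppository):
  [0→3]: (0.0+205.6)/2 × 3 = 308.4
  [3→9]: (205.6+255.4)/2 × 6 = 1383.0
  [9→12]: (255.4+227.9)/2 × 3 = 724.95
  [12→12.25]: (227.9+225.2)/2 × 0.25 = 56.6375
  [12.25→12.75]: (225.2+219.8)/2 × 0.5 = 111.25
  [12.75→13.25]: (219.8+214.3)/2 × 0.5 = 108.525
  Sum = 2692.7625 ng/mL·h
rectal suppository tail: 214.3/0.067 = 3198.507; AUC_ev,0→∞ = 2692.7625 + 3198.507 = 5891.2695 ng/mL·h
F = (AUC_ev/D_ev)/(AUC_iv/D_iv) = (5891.2695/250)/(26011.728/250) = 23.565078/104.047 = 0.2265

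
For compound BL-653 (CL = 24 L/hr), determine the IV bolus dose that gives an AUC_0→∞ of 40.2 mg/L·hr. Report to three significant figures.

Dose = 965 mg

Dose_iv = CL × AUC_0→∞
     = 24 × 40.2 = 964.8 mg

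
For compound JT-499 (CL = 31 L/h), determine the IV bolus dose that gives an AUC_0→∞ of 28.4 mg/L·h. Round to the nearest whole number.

Dose = 880 mg

Dose_iv = CL × AUC_0→∞
     = 31 × 28.4 = 880.4 mg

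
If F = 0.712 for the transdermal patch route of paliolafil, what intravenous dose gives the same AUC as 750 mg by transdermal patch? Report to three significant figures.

Systemic exposure from an extravascular dose = F × D_ev, so the equivalent IV dose is F × D_ev.
D_iv = F × D_ev = 0.712 × 750 = 534 mg

D_iv = 534 mg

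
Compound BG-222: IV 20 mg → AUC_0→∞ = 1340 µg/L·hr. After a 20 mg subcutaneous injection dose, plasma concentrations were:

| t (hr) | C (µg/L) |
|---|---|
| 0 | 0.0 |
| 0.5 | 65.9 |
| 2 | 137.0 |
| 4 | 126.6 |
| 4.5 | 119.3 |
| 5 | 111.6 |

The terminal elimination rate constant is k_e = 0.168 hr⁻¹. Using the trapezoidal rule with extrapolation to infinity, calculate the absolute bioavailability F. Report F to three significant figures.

F = 0.907

Trapezoidal AUC_0→5 (subcutaneous injection):
  [0→0.5]: (0.0+65.9)/2 × 0.5 = 16.475
  [0.5→2]: (65.9+137.0)/2 × 1.5 = 152.175
  [2→4]: (137.0+126.6)/2 × 2 = 263.6
  [4→4.5]: (126.6+119.3)/2 × 0.5 = 61.475
  [4.5→5]: (119.3+111.6)/2 × 0.5 = 57.725
  Sum = 551.45 µg/L·hr
Tail: C_last/k_e = 111.6/0.168 = 664.286
AUC_0→∞ (subcutaneous injection) = 551.45 + 664.286 = 1215.736 µg/L·hr
F = (AUC_ev/D_ev)/(AUC_iv/D_iv) = (1215.736/20)/(1340/20) = 60.7868/67 = 0.9073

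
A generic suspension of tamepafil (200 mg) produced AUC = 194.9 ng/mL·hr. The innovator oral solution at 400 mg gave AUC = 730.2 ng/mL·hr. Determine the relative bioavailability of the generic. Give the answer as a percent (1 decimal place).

F_rel = (AUC_test/D_test) / (AUC_ref/D_ref)
      = (194.9/200) / (730.2/400)
      = 0.9745 / 1.8255 = 0.5338 = 53.38%

F_rel = 53.4%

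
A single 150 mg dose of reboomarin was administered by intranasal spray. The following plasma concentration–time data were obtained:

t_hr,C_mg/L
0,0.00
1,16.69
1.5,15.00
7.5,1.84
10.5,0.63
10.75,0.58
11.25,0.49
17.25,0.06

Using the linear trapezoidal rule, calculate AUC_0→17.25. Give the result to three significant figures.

AUC = 72.6 mg/L·hr

Trapezoidal AUC_0→17.25:
  [0→1]: (0.00+16.69)/2 × 1 = 8.345
  [1→1.5]: (16.69+15.00)/2 × 0.5 = 7.9225
  [1.5→7.5]: (15.00+1.84)/2 × 6 = 50.52
  [7.5→10.5]: (1.84+0.63)/2 × 3 = 3.705
  [10.5→10.75]: (0.63+0.58)/2 × 0.25 = 0.15125
  [10.75→11.25]: (0.58+0.49)/2 × 0.5 = 0.2675
  [11.25→17.25]: (0.49+0.06)/2 × 6 = 1.65
  Sum = 72.56125 mg/L·hr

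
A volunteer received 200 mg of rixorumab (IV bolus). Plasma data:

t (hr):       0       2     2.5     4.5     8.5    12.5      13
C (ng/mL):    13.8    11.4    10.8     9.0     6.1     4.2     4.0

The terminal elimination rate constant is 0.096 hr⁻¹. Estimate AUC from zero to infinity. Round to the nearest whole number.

AUC = 145 ng/mL·hr

Trapezoidal AUC_0→13:
  [0→2]: (13.8+11.4)/2 × 2 = 25.2
  [2→2.5]: (11.4+10.8)/2 × 0.5 = 5.55
  [2.5→4.5]: (10.8+9.0)/2 × 2 = 19.8
  [4.5→8.5]: (9.0+6.1)/2 × 4 = 30.2
  [8.5→12.5]: (6.1+4.2)/2 × 4 = 20.6
  [12.5→13]: (4.2+4.0)/2 × 0.5 = 2.05
  Sum = 103.4 ng/mL·hr
Extrapolated tail: C_last / k_e = 4.0 / 0.096 = 41.667
AUC_0→∞ = 103.4 + 41.667 = 145.067 ng/mL·hr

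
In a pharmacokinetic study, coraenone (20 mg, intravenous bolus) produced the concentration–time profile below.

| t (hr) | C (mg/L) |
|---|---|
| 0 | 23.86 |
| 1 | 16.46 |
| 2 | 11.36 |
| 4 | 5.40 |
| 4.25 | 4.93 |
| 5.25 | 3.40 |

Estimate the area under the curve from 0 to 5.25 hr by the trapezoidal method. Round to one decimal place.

AUC = 56.3 mg/L·hr

Trapezoidal AUC_0→5.25:
  [0→1]: (23.86+16.46)/2 × 1 = 20.16
  [1→2]: (16.46+11.36)/2 × 1 = 13.91
  [2→4]: (11.36+5.40)/2 × 2 = 16.76
  [4→4.25]: (5.40+4.93)/2 × 0.25 = 1.29125
  [4.25→5.25]: (4.93+3.40)/2 × 1 = 4.165
  Sum = 56.28625 mg/L·hr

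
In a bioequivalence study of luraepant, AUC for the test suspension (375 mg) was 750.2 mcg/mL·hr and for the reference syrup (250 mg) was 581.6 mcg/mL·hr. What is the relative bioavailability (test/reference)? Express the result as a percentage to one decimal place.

F_rel = (AUC_test/D_test) / (AUC_ref/D_ref)
      = (750.2/375) / (581.6/250)
      = 2.00053 / 2.3264 = 0.8599 = 85.99%

F_rel = 86.0%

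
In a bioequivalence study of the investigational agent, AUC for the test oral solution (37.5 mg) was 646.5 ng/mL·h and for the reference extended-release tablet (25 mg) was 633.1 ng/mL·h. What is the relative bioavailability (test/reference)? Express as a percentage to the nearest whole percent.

F_rel = (AUC_test/D_test) / (AUC_ref/D_ref)
      = (646.5/37.5) / (633.1/25)
      = 17.24 / 25.324 = 0.6808 = 68.08%

F_rel = 68%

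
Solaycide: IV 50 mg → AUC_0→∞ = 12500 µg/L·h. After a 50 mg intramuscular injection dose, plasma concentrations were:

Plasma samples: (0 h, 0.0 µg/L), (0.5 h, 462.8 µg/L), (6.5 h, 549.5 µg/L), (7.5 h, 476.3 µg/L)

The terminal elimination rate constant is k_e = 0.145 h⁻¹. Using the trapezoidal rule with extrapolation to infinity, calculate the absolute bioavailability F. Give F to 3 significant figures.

Trapezoidal AUC_0→7.5 (intramuscular injection):
  [0→0.5]: (0.0+462.8)/2 × 0.5 = 115.7
  [0.5→6.5]: (462.8+549.5)/2 × 6 = 3036.9
  [6.5→7.5]: (549.5+476.3)/2 × 1 = 512.9
  Sum = 3665.5 µg/L·h
Tail: C_last/k_e = 476.3/0.145 = 3284.828
AUC_0→∞ (intramuscular injection) = 3665.5 + 3284.828 = 6950.328 µg/L·h
F = (AUC_ev/D_ev)/(AUC_iv/D_iv) = (6950.328/50)/(12500/50) = 139.00656/250 = 0.5560

F = 0.556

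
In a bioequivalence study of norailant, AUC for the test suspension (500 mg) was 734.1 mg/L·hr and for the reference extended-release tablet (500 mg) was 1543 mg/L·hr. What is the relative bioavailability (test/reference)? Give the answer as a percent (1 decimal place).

F_rel = (AUC_test/D_test) / (AUC_ref/D_ref)
      = (734.1/500) / (1543/500)
      = 1.4682 / 3.086 = 0.4758 = 47.58%

F_rel = 47.6%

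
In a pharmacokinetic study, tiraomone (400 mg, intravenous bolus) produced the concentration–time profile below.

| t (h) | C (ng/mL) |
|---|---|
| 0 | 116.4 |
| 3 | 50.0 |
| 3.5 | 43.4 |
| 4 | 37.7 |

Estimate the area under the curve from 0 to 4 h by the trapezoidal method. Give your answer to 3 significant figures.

AUC = 293 ng/mL·h

Trapezoidal AUC_0→4:
  [0→3]: (116.4+50.0)/2 × 3 = 249.6
  [3→3.5]: (50.0+43.4)/2 × 0.5 = 23.35
  [3.5→4]: (43.4+37.7)/2 × 0.5 = 20.275
  Sum = 293.225 ng/mL·h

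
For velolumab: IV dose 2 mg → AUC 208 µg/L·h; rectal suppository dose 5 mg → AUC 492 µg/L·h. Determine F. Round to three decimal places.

F = 0.946

F = (AUC_ev / D_ev) / (AUC_iv / D_iv)
  = (492/5) / (208/2)
  = 98.4 / 104 = 0.9462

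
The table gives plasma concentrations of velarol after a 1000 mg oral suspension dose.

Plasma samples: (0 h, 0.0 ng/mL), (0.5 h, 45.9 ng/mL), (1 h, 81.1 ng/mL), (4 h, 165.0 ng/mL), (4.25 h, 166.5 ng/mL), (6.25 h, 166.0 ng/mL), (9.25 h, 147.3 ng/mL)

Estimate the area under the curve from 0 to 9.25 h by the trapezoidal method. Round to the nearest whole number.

Trapezoidal AUC_0→9.25:
  [0→0.5]: (0.0+45.9)/2 × 0.5 = 11.475
  [0.5→1]: (45.9+81.1)/2 × 0.5 = 31.75
  [1→4]: (81.1+165.0)/2 × 3 = 369.15
  [4→4.25]: (165.0+166.5)/2 × 0.25 = 41.4375
  [4.25→6.25]: (166.5+166.0)/2 × 2 = 332.5
  [6.25→9.25]: (166.0+147.3)/2 × 3 = 469.95
  Sum = 1256.2625 ng/mL·h

AUC = 1256 ng/mL·h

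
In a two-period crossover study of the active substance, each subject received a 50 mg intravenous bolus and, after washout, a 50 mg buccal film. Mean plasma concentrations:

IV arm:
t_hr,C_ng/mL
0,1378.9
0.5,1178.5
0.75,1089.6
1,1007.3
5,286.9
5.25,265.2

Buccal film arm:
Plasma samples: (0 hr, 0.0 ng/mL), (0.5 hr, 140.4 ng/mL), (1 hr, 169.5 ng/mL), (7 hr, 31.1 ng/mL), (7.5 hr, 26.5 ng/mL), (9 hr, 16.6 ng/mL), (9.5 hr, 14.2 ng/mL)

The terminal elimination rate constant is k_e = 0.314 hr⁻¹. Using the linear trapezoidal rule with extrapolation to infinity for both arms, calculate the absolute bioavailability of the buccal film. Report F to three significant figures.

F = 0.174

Trapezoidal AUC_0→5.25 (IV):
  [0→0.5]: (1378.9+1178.5)/2 × 0.5 = 639.35
  [0.5→0.75]: (1178.5+1089.6)/2 × 0.25 = 283.5125
  [0.75→1]: (1089.6+1007.3)/2 × 0.25 = 262.1125
  [1→5]: (1007.3+286.9)/2 × 4 = 2588.4
  [5→5.25]: (286.9+265.2)/2 × 0.25 = 69.0125
  Sum = 3842.3875 ng/mL·hr
IV tail: 265.2/0.314 = 844.586; AUC_iv,0→∞ = 3842.3875 + 844.586 = 4686.9735 ng/mL·hr
Trapezoidal AUC_0→9.5 (buccal film):
  [0→0.5]: (0.0+140.4)/2 × 0.5 = 35.1
  [0.5→1]: (140.4+169.5)/2 × 0.5 = 77.475
  [1→7]: (169.5+31.1)/2 × 6 = 601.8
  [7→7.5]: (31.1+26.5)/2 × 0.5 = 14.4
  [7.5→9]: (26.5+16.6)/2 × 1.5 = 32.325
  [9→9.5]: (16.6+14.2)/2 × 0.5 = 7.7
  Sum = 768.8 ng/mL·hr
buccal film tail: 14.2/0.314 = 45.223; AUC_ev,0→∞ = 768.8 + 45.223 = 814.023 ng/mL·hr
F = (AUC_ev/D_ev)/(AUC_iv/D_iv) = (814.023/50)/(4686.9735/50) = 16.28046/93.73947 = 0.1737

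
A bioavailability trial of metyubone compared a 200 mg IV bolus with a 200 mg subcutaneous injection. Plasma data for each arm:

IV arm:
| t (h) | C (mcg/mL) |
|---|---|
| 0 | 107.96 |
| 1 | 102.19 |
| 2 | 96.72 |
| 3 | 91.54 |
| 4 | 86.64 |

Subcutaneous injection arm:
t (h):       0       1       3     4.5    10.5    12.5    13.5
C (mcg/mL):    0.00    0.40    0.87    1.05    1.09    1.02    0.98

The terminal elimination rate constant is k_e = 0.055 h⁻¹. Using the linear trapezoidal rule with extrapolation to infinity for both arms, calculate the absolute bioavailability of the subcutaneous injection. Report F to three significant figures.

Trapezoidal AUC_0→4 (IV):
  [0→1]: (107.96+102.19)/2 × 1 = 105.075
  [1→2]: (102.19+96.72)/2 × 1 = 99.455
  [2→3]: (96.72+91.54)/2 × 1 = 94.13
  [3→4]: (91.54+86.64)/2 × 1 = 89.09
  Sum = 387.75 mcg/mL·h
IV tail: 86.64/0.055 = 1575.273; AUC_iv,0→∞ = 387.75 + 1575.273 = 1963.023 mcg/mL·h
Trapezoidal AUC_0→13.5 (subcutaneous injection):
  [0→1]: (0.00+0.40)/2 × 1 = 0.2
  [1→3]: (0.40+0.87)/2 × 2 = 1.27
  [3→4.5]: (0.87+1.05)/2 × 1.5 = 1.44
  [4.5→10.5]: (1.05+1.09)/2 × 6 = 6.42
  [10.5→12.5]: (1.09+1.02)/2 × 2 = 2.11
  [12.5→13.5]: (1.02+0.98)/2 × 1 = 1.0
  Sum = 12.44 mcg/mL·h
subcutaneous injection tail: 0.98/0.055 = 17.818; AUC_ev,0→∞ = 12.44 + 17.818 = 30.258 mcg/mL·h
F = (AUC_ev/D_ev)/(AUC_iv/D_iv) = (30.258/200)/(1963.023/200) = 0.15129/9.815115 = 0.0154

F = 0.0154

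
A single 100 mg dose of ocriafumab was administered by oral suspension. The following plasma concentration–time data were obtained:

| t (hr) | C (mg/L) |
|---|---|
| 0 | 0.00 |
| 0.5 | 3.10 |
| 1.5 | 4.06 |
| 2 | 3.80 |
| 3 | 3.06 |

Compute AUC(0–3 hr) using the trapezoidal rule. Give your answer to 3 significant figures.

Trapezoidal AUC_0→3:
  [0→0.5]: (0.00+3.10)/2 × 0.5 = 0.775
  [0.5→1.5]: (3.10+4.06)/2 × 1 = 3.58
  [1.5→2]: (4.06+3.80)/2 × 0.5 = 1.965
  [2→3]: (3.80+3.06)/2 × 1 = 3.43
  Sum = 9.75 mg/L·hr

AUC = 9.75 mg/L·hr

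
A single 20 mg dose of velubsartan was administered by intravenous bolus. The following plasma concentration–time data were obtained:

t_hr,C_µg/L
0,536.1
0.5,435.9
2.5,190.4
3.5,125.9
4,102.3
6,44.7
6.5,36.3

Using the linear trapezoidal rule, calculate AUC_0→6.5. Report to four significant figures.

AUC = 1252 µg/L·hr

Trapezoidal AUC_0→6.5:
  [0→0.5]: (536.1+435.9)/2 × 0.5 = 243.0
  [0.5→2.5]: (435.9+190.4)/2 × 2 = 626.3
  [2.5→3.5]: (190.4+125.9)/2 × 1 = 158.15
  [3.5→4]: (125.9+102.3)/2 × 0.5 = 57.05
  [4→6]: (102.3+44.7)/2 × 2 = 147.0
  [6→6.5]: (44.7+36.3)/2 × 0.5 = 20.25
  Sum = 1251.75 µg/L·hr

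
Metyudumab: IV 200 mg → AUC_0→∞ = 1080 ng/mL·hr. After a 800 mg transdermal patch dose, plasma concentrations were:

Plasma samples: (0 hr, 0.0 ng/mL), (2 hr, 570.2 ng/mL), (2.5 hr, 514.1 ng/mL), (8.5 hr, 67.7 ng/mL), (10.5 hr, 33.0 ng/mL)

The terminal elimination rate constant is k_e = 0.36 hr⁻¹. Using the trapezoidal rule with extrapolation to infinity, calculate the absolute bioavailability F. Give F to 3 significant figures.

F = 0.643

Trapezoidal AUC_0→10.5 (transdermal patch):
  [0→2]: (0.0+570.2)/2 × 2 = 570.2
  [2→2.5]: (570.2+514.1)/2 × 0.5 = 271.075
  [2.5→8.5]: (514.1+67.7)/2 × 6 = 1745.4
  [8.5→10.5]: (67.7+33.0)/2 × 2 = 100.7
  Sum = 2687.375 ng/mL·hr
Tail: C_last/k_e = 33.0/0.36 = 91.667
AUC_0→∞ (transdermal patch) = 2687.375 + 91.667 = 2779.042 ng/mL·hr
F = (AUC_ev/D_ev)/(AUC_iv/D_iv) = (2779.042/800)/(1080/200) = 3.4738025/5.4 = 0.6433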